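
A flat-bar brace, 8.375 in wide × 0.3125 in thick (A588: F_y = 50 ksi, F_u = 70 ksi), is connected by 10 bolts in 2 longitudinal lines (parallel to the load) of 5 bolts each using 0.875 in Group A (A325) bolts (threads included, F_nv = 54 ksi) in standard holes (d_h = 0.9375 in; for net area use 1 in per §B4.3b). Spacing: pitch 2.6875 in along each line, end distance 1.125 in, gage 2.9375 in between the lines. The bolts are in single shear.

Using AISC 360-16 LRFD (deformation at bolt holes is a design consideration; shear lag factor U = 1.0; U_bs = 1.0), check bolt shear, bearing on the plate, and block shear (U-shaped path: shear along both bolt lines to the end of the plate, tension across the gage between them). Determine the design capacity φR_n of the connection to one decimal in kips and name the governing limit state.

177.0 kips (block shear governs)

Bolt shear: A_b = π(0.875)²/4 = 0.60132 in². φR_n = 0.75 × 54 × 0.60132 × 10 × 1 = 243.5 kips.
Bearing (0.3125 in plate, F_u = 70 ksi): end bolts L_c = 1.125 − 0.9375/2 = 0.65625, R_n = min(1.2×0.65625×0.3125×70, 2.4×0.875×0.3125×70) = 17.227 kips/bolt; interior L_c = 2.6875 − 0.9375 = 1.75, R_n = 45.938 kips/bolt. φR_n = 0.75 × (2×17.227 + 8×45.938) = 301.5 kips.
Block shear: shear path 2×[1.125+4×2.6875] = 2×11.875 in, A_gv = 7.4219, A_nv = 2×(11.875 − 4.5×1)×0.3125 = 4.6094 in²; tension across gage: (2.9375 − 1×1)×0.3125 = 0.60547 in². R_n = min(0.6×70×4.6094, 0.6×50×7.4219) + 1.0×70×0.60547 = min(193.59, 222.66) + 42.383 = 235.97 kips. φR_n = 0.75 × 235.97 = 177.0 kips.
Governing: min(243.5, 301.5, 177.0) = 177.0 kips → block shear.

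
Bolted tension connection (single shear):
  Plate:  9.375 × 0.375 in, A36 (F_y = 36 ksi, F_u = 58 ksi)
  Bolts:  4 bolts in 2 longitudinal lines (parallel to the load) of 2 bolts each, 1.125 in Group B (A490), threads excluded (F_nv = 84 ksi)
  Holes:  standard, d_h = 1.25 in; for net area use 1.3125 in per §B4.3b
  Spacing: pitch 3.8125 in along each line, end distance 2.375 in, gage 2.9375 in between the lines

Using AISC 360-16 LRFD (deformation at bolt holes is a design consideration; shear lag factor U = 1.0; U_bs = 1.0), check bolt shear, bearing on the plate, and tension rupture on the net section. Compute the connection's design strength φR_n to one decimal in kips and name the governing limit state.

110.1 kips (net-section rupture governs)

Bolt shear: A_b = π(1.125)²/4 = 0.99402 in². φR_n = 0.75 × 84 × 0.99402 × 4 × 1 = 250.5 kips.
Bearing (0.375 in plate, F_u = 58 ksi): end bolts L_c = 2.375 − 1.25/2 = 1.75, R_n = min(1.2×1.75×0.375×58, 2.4×1.125×0.375×58) = 45.675 kips/bolt; interior L_c = 3.8125 − 1.25 = 2.5625, R_n = 58.725 kips/bolt. φR_n = 0.75 × (2×45.675 + 2×58.725) = 156.6 kips.
Tension rupture (net): A_n = (9.375 − 2×1.3125)×0.375 = 2.5313 in² (U = 1.0, A_e = A_n). φR_n = 0.75 × 58 × 2.5313 = 110.1 kips.
Governing: min(250.5, 156.6, 110.1) = 110.1 kips → net-section rupture.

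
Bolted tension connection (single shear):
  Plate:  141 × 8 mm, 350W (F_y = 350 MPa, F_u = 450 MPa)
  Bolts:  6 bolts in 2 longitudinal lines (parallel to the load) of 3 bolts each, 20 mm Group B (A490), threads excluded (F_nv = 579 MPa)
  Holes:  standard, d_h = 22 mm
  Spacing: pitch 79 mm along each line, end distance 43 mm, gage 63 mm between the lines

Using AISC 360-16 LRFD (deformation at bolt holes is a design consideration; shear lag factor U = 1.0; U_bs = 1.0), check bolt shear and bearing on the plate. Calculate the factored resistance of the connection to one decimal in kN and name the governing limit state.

725.8 kN (bearing governs)

Bolt shear: A_b = π(20)²/4 = 314.16 mm². φR_n = 0.75 × 579 × 314.16 × 6 × 1 = 818.5 kN.
Bearing (8 mm plate, F_u = 450 MPa): end bolts L_c = 43 − 22/2 = 32, R_n = min(1.2×32×8×450, 2.4×20×8×450) = 138.24 kN/bolt; interior L_c = 79 − 22 = 57, R_n = 172.8 kN/bolt. φR_n = 0.75 × (2×138.24 + 4×172.8) = 725.8 kN.
Governing: min(818.5, 725.8) = 725.8 kN → bearing.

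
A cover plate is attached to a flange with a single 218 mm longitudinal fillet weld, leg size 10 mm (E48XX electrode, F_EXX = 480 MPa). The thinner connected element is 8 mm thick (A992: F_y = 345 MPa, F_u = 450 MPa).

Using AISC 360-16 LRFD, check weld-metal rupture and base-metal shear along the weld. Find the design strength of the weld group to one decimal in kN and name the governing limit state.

Weld metal: throat = 0.707×10 = 7.07 mm, L = 218 mm. φR_n = 0.75 × 0.6 × 480 × 7.07 × 218 = 332.9 kN.
Base metal shear (8 mm plate): yield φR_n = 1.0×0.6×345×8×218 = 361.0 kN; rupture φR_n = 0.75×0.6×450×8×218 = 353.2 kN; take 353.2 kN (rupture).
Governing: min(332.9, 353.2) = 332.9 kN → weld metal.

332.9 kN (weld metal governs)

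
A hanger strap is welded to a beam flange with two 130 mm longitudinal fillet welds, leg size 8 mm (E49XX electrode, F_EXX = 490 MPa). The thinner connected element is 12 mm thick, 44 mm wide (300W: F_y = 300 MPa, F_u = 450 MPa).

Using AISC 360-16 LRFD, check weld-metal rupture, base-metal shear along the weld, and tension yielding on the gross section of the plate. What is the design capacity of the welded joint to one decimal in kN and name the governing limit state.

Weld metal: throat = 0.707×8 = 5.656 mm, L = 2×130 = 260 mm. φR_n = 0.75 × 0.6 × 490 × 5.656 × 260 = 324.3 kN.
Base metal shear (12 mm plate): yield φR_n = 1.0×0.6×300×12×260 = 561.6 kN; rupture φR_n = 0.75×0.6×450×12×260 = 631.8 kN; take 561.6 kN (yield).
Tension yield (gross): A_g = 44×12 = 528 mm². φR_n = 0.90 × 300 × 528 = 142.6 kN.
Governing: min(324.3, 561.6, 142.6) = 142.6 kN → gross-section yield.

142.6 kN (gross-section yield governs)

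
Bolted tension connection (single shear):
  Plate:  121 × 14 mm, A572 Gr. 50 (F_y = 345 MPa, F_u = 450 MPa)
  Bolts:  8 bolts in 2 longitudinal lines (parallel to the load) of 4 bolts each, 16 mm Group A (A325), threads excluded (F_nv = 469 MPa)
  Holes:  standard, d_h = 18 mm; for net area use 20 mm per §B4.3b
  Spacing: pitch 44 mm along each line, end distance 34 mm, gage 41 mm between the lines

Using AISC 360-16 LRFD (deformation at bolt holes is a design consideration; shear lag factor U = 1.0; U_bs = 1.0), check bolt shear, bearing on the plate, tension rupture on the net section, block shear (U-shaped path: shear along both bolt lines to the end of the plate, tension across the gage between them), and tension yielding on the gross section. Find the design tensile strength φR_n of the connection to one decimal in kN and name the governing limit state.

382.7 kN (net-section rupture governs)

Bolt shear: A_b = π(16)²/4 = 201.06 mm². φR_n = 0.75 × 469 × 201.06 × 8 × 1 = 565.8 kN.
Bearing (14 mm plate, F_u = 450 MPa): end bolts L_c = 34 − 18/2 = 25, R_n = min(1.2×25×14×450, 2.4×16×14×450) = 189 kN/bolt; interior L_c = 44 − 18 = 26, R_n = 196.56 kN/bolt. φR_n = 0.75 × (2×189 + 6×196.56) = 1168.0 kN.
Tension rupture (net): A_n = (121 − 2×20)×14 = 1134 mm² (U = 1.0, A_e = A_n). φR_n = 0.75 × 450 × 1134 = 382.7 kN.
Block shear: shear path 2×[34+3×44] = 2×166 mm, A_gv = 4648, A_nv = 2×(166 − 3.5×20)×14 = 2688 mm²; tension across gage: (41 − 1×20)×14 = 294 mm². R_n = min(0.6×450×2688, 0.6×345×4648) + 1.0×450×294 = min(725.76, 962.14) + 132.3 = 858.06 kN. φR_n = 0.75 × 858.06 = 643.5 kN.
Tension yield (gross): A_g = 121×14 = 1694 mm². φR_n = 0.90 × 345 × 1694 = 526.0 kN.
Governing: min(565.8, 1168.0, 382.7, 643.5, 526.0) = 382.7 kN → net-section rupture.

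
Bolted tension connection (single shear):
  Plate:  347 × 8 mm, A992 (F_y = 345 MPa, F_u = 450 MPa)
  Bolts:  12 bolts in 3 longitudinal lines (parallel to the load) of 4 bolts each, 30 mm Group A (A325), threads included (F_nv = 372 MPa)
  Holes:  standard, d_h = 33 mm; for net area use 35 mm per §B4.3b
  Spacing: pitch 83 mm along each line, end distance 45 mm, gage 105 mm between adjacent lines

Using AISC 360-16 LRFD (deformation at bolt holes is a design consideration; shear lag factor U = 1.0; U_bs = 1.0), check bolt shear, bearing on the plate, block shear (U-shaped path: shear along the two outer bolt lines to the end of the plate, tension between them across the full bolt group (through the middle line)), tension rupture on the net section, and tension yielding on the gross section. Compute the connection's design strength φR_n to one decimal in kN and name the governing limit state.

Bolt shear: A_b = π(30)²/4 = 706.86 mm². φR_n = 0.75 × 372 × 706.86 × 12 × 1 = 2366.6 kN.
Bearing (8 mm plate, F_u = 450 MPa): end bolts L_c = 45 − 33/2 = 28.5, R_n = min(1.2×28.5×8×450, 2.4×30×8×450) = 123.12 kN/bolt; interior L_c = 83 − 33 = 50, R_n = 216 kN/bolt. φR_n = 0.75 × (3×123.12 + 9×216) = 1735.0 kN.
Block shear: shear path 2×[45+3×83] = 2×294 mm, A_gv = 4704, A_nv = 2×(294 − 3.5×35)×8 = 2744 mm²; tension across gage: (210 − 2×35)×8 = 1120 mm². R_n = min(0.6×450×2744, 0.6×345×4704) + 1.0×450×1120 = min(740.88, 973.73) + 504 = 1244.9 kN. φR_n = 0.75 × 1244.9 = 933.7 kN.
Tension rupture (net): A_n = (347 − 3×35)×8 = 1936 mm² (U = 1.0, A_e = A_n). φR_n = 0.75 × 450 × 1936 = 653.4 kN.
Tension yield (gross): A_g = 347×8 = 2776 mm². φR_n = 0.90 × 345 × 2776 = 861.9 kN.
Governing: min(2366.6, 1735.0, 933.7, 653.4, 861.9) = 653.4 kN → net-section rupture.

653.4 kN (net-section rupture governs)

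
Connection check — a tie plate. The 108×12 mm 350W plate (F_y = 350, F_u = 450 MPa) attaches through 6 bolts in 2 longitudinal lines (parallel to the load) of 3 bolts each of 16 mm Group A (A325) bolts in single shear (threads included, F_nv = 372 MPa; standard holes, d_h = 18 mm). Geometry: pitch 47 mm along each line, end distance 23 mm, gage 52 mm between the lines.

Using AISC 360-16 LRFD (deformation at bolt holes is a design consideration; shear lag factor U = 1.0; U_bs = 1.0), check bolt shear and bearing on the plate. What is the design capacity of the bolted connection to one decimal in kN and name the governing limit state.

Bolt shear: A_b = π(16)²/4 = 201.06 mm². φR_n = 0.75 × 372 × 201.06 × 6 × 1 = 336.6 kN.
Bearing (12 mm plate, F_u = 450 MPa): end bolts L_c = 23 − 18/2 = 14, R_n = min(1.2×14×12×450, 2.4×16×12×450) = 90.72 kN/bolt; interior L_c = 47 − 18 = 29, R_n = 187.92 kN/bolt. φR_n = 0.75 × (2×90.72 + 4×187.92) = 699.8 kN.
Governing: min(336.6, 699.8) = 336.6 kN → bolt shear.

336.6 kN (bolt shear governs)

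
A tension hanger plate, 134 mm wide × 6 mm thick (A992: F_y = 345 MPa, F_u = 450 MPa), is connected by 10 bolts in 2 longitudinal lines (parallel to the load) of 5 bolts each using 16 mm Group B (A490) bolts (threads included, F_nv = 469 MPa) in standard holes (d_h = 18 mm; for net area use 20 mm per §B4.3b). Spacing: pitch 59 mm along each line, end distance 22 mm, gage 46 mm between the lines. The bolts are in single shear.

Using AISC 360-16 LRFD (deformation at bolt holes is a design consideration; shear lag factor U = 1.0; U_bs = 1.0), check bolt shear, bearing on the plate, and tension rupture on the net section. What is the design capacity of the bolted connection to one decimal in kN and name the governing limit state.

Bolt shear: A_b = π(16)²/4 = 201.06 mm². φR_n = 0.75 × 469 × 201.06 × 10 × 1 = 707.2 kN.
Bearing (6 mm plate, F_u = 450 MPa): end bolts L_c = 22 − 18/2 = 13, R_n = min(1.2×13×6×450, 2.4×16×6×450) = 42.12 kN/bolt; interior L_c = 59 − 18 = 41, R_n = 103.68 kN/bolt. φR_n = 0.75 × (2×42.12 + 8×103.68) = 685.3 kN.
Tension rupture (net): A_n = (134 − 2×20)×6 = 564 mm² (U = 1.0, A_e = A_n). φR_n = 0.75 × 450 × 564 = 190.4 kN.
Governing: min(707.2, 685.3, 190.4) = 190.4 kN → net-section rupture.

190.4 kN (net-section rupture governs)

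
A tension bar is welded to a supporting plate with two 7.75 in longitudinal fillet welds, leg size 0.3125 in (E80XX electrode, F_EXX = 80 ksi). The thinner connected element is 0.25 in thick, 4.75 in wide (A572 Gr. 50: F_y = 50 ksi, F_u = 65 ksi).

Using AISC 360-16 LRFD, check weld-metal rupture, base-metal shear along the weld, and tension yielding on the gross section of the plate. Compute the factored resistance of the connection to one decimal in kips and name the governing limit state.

53.4 kips (gross-section yield governs)

Weld metal: throat = 0.707×0.3125 = 0.22094 in, L = 2×7.75 = 15.5 in. φR_n = 0.75 × 0.6 × 80 × 0.22094 × 15.5 = 123.3 kips.
Base metal shear (0.25 in plate): yield φR_n = 1.0×0.6×50×0.25×15.5 = 116.3 kips; rupture φR_n = 0.75×0.6×65×0.25×15.5 = 113.3 kips; take 113.3 kips (rupture).
Tension yield (gross): A_g = 4.75×0.25 = 1.1875 in². φR_n = 0.90 × 50 × 1.1875 = 53.4 kips.
Governing: min(123.3, 113.3, 53.4) = 53.4 kips → gross-section yield.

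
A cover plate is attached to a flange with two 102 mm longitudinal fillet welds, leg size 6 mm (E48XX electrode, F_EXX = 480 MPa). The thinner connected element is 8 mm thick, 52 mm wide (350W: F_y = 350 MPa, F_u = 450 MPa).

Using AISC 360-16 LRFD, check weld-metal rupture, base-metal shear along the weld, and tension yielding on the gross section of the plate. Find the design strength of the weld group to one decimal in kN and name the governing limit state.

131.0 kN (gross-section yield governs)

Weld metal: throat = 0.707×6 = 4.242 mm, L = 2×102 = 204 mm. φR_n = 0.75 × 0.6 × 480 × 4.242 × 204 = 186.9 kN.
Base metal shear (8 mm plate): yield φR_n = 1.0×0.6×350×8×204 = 342.7 kN; rupture φR_n = 0.75×0.6×450×8×204 = 330.5 kN; take 330.5 kN (rupture).
Tension yield (gross): A_g = 52×8 = 416 mm². φR_n = 0.90 × 350 × 416 = 131.0 kN.
Governing: min(186.9, 330.5, 131.0) = 131.0 kN → gross-section yield.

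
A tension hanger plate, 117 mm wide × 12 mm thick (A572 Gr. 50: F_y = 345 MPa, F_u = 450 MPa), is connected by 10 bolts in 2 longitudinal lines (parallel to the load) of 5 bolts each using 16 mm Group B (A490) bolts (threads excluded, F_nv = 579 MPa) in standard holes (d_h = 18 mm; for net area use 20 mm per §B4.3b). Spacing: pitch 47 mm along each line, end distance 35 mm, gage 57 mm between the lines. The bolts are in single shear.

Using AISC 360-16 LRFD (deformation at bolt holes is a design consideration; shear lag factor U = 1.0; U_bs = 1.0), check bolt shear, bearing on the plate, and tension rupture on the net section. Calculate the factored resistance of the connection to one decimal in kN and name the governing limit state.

Bolt shear: A_b = π(16)²/4 = 201.06 mm². φR_n = 0.75 × 579 × 201.06 × 10 × 1 = 873.1 kN.
Bearing (12 mm plate, F_u = 450 MPa): end bolts L_c = 35 − 18/2 = 26, R_n = min(1.2×26×12×450, 2.4×16×12×450) = 168.48 kN/bolt; interior L_c = 47 − 18 = 29, R_n = 187.92 kN/bolt. φR_n = 0.75 × (2×168.48 + 8×187.92) = 1380.2 kN.
Tension rupture (net): A_n = (117 − 2×20)×12 = 924 mm² (U = 1.0, A_e = A_n). φR_n = 0.75 × 450 × 924 = 311.9 kN.
Governing: min(873.1, 1380.2, 311.9) = 311.9 kN → net-section rupture.

311.9 kN (net-section rupture governs)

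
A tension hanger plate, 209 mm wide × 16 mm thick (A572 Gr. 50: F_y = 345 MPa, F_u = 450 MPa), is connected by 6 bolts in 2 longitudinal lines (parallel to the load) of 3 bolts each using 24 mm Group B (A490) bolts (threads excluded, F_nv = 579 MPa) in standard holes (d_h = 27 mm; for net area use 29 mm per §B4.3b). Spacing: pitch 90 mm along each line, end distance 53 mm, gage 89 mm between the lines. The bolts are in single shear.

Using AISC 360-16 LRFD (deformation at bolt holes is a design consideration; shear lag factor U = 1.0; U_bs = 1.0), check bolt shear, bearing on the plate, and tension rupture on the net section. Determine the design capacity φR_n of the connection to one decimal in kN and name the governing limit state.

Bolt shear: A_b = π(24)²/4 = 452.39 mm². φR_n = 0.75 × 579 × 452.39 × 6 × 1 = 1178.7 kN.
Bearing (16 mm plate, F_u = 450 MPa): end bolts L_c = 53 − 27/2 = 39.5, R_n = min(1.2×39.5×16×450, 2.4×24×16×450) = 341.28 kN/bolt; interior L_c = 90 − 27 = 63, R_n = 414.72 kN/bolt. φR_n = 0.75 × (2×341.28 + 4×414.72) = 1756.1 kN.
Tension rupture (net): A_n = (209 − 2×29)×16 = 2416 mm² (U = 1.0, A_e = A_n). φR_n = 0.75 × 450 × 2416 = 815.4 kN.
Governing: min(1178.7, 1756.1, 815.4) = 815.4 kN → net-section rupture.

815.4 kN (net-section rupture governs)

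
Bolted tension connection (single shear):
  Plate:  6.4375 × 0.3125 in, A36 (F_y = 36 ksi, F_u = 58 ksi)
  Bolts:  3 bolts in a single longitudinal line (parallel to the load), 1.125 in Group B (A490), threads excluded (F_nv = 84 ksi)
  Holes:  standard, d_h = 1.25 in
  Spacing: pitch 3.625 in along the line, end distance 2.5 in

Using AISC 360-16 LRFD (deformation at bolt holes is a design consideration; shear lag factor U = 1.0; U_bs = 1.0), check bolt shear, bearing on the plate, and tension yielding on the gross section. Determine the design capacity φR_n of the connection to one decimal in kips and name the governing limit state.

Bolt shear: A_b = π(1.125)²/4 = 0.99402 in². φR_n = 0.75 × 84 × 0.99402 × 3 × 1 = 187.9 kips.
Bearing (0.3125 in plate, F_u = 58 ksi): end bolts L_c = 2.5 − 1.25/2 = 1.875, R_n = min(1.2×1.875×0.3125×58, 2.4×1.125×0.3125×58) = 40.781 kips/bolt; interior L_c = 3.625 − 1.25 = 2.375, R_n = 48.938 kips/bolt. φR_n = 0.75 × (1×40.781 + 2×48.938) = 104.0 kips.
Tension yield (gross): A_g = 6.4375×0.3125 = 2.0117 in². φR_n = 0.90 × 36 × 2.0117 = 65.2 kips.
Governing: min(187.9, 104.0, 65.2) = 65.2 kips → gross-section yield.

65.2 kips (gross-section yield governs)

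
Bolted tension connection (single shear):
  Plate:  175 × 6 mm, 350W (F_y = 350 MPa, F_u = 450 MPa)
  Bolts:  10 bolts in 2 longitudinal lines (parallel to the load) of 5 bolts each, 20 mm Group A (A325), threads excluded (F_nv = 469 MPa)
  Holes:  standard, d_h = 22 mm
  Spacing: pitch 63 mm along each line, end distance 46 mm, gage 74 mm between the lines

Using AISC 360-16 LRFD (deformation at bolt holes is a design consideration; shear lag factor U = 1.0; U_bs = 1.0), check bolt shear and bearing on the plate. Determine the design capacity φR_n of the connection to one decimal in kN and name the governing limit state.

Bolt shear: A_b = π(20)²/4 = 314.16 mm². φR_n = 0.75 × 469 × 314.16 × 10 × 1 = 1105.1 kN.
Bearing (6 mm plate, F_u = 450 MPa): end bolts L_c = 46 − 22/2 = 35, R_n = min(1.2×35×6×450, 2.4×20×6×450) = 113.4 kN/bolt; interior L_c = 63 − 22 = 41, R_n = 129.6 kN/bolt. φR_n = 0.75 × (2×113.4 + 8×129.6) = 947.7 kN.
Governing: min(1105.1, 947.7) = 947.7 kN → bearing.

947.7 kN (bearing governs)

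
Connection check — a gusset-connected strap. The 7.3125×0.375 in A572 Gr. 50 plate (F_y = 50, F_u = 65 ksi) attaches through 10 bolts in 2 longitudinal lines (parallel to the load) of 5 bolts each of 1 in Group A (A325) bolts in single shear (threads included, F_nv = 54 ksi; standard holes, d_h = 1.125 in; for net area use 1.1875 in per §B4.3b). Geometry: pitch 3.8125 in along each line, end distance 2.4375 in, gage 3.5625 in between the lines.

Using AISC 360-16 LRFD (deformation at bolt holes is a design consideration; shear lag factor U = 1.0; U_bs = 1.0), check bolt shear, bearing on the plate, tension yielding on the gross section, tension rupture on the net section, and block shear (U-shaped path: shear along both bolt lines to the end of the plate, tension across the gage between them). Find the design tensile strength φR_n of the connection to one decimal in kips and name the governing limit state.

90.3 kips (net-section rupture governs)

Bolt shear: A_b = π(1)²/4 = 0.7854 in². φR_n = 0.75 × 54 × 0.7854 × 10 × 1 = 318.1 kips.
Bearing (0.375 in plate, F_u = 65 ksi): end bolts L_c = 2.4375 − 1.125/2 = 1.875, R_n = min(1.2×1.875×0.375×65, 2.4×1×0.375×65) = 54.844 kips/bolt; interior L_c = 3.8125 − 1.125 = 2.6875, R_n = 58.5 kips/bolt. φR_n = 0.75 × (2×54.844 + 8×58.5) = 433.3 kips.
Tension yield (gross): A_g = 7.3125×0.375 = 2.7422 in². φR_n = 0.90 × 50 × 2.7422 = 123.4 kips.
Tension rupture (net): A_n = (7.3125 − 2×1.1875)×0.375 = 1.8516 in² (U = 1.0, A_e = A_n). φR_n = 0.75 × 65 × 1.8516 = 90.3 kips.
Block shear: shear path 2×[2.4375+4×3.8125] = 2×17.6875 in, A_gv = 13.266, A_nv = 2×(17.6875 − 4.5×1.1875)×0.375 = 9.2578 in²; tension across gage: (3.5625 − 1×1.1875)×0.375 = 0.89063 in². R_n = min(0.6×65×9.2578, 0.6×50×13.266) + 1.0×65×0.89063 = min(361.05, 397.98) + 57.891 = 418.94 kips. φR_n = 0.75 × 418.94 = 314.2 kips.
Governing: min(318.1, 433.3, 123.4, 90.3, 314.2) = 90.3 kips → net-section rupture.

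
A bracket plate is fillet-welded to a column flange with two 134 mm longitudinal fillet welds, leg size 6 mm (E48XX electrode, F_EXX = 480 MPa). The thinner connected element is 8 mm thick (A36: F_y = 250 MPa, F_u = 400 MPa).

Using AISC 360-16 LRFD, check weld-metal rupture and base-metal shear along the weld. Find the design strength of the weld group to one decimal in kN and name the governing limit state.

245.6 kN (weld metal governs)

Weld metal: throat = 0.707×6 = 4.242 mm, L = 2×134 = 268 mm. φR_n = 0.75 × 0.6 × 480 × 4.242 × 268 = 245.6 kN.
Base metal shear (8 mm plate): yield φR_n = 1.0×0.6×250×8×268 = 321.6 kN; rupture φR_n = 0.75×0.6×400×8×268 = 385.9 kN; take 321.6 kN (yield).
Governing: min(245.6, 321.6) = 245.6 kN → weld metal.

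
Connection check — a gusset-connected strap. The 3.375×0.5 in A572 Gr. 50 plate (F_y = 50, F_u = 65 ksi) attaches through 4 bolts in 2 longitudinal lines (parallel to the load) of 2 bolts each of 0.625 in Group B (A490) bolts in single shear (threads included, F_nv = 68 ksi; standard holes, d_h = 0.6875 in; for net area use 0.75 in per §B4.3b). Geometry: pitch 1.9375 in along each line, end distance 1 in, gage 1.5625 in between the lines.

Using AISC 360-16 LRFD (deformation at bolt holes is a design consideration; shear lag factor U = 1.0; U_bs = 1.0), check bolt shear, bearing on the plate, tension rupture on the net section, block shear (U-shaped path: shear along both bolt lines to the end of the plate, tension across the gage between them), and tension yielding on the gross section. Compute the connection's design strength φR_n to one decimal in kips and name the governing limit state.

45.7 kips (net-section rupture governs)

Bolt shear: A_b = π(0.625)²/4 = 0.3068 in². φR_n = 0.75 × 68 × 0.3068 × 4 × 1 = 62.6 kips.
Bearing (0.5 in plate, F_u = 65 ksi): end bolts L_c = 1 − 0.6875/2 = 0.65625, R_n = min(1.2×0.65625×0.5×65, 2.4×0.625×0.5×65) = 25.594 kips/bolt; interior L_c = 1.9375 − 0.6875 = 1.25, R_n = 48.75 kips/bolt. φR_n = 0.75 × (2×25.594 + 2×48.75) = 111.5 kips.
Tension rupture (net): A_n = (3.375 − 2×0.75)×0.5 = 0.9375 in² (U = 1.0, A_e = A_n). φR_n = 0.75 × 65 × 0.9375 = 45.7 kips.
Block shear: shear path 2×[1+1×1.9375] = 2×2.9375 in, A_gv = 2.9375, A_nv = 2×(2.9375 − 1.5×0.75)×0.5 = 1.8125 in²; tension across gage: (1.5625 − 1×0.75)×0.5 = 0.40625 in². R_n = min(0.6×65×1.8125, 0.6×50×2.9375) + 1.0×65×0.40625 = min(70.688, 88.125) + 26.406 = 97.094 kips. φR_n = 0.75 × 97.094 = 72.8 kips.
Tension yield (gross): A_g = 3.375×0.5 = 1.6875 in². φR_n = 0.90 × 50 × 1.6875 = 75.9 kips.
Governing: min(62.6, 111.5, 45.7, 72.8, 75.9) = 45.7 kips → net-section rupture.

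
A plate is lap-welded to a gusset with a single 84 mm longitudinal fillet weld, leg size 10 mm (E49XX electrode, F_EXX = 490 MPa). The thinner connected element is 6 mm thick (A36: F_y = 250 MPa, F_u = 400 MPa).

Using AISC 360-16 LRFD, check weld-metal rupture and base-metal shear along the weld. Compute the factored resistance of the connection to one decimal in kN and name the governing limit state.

75.6 kN (base-metal shear governs)

Weld metal: throat = 0.707×10 = 7.07 mm, L = 84 mm. φR_n = 0.75 × 0.6 × 490 × 7.07 × 84 = 131.0 kN.
Base metal shear (6 mm plate): yield φR_n = 1.0×0.6×250×6×84 = 75.6 kN; rupture φR_n = 0.75×0.6×400×6×84 = 90.7 kN; take 75.6 kN (yield).
Governing: min(131.0, 75.6) = 75.6 kN → base-metal shear.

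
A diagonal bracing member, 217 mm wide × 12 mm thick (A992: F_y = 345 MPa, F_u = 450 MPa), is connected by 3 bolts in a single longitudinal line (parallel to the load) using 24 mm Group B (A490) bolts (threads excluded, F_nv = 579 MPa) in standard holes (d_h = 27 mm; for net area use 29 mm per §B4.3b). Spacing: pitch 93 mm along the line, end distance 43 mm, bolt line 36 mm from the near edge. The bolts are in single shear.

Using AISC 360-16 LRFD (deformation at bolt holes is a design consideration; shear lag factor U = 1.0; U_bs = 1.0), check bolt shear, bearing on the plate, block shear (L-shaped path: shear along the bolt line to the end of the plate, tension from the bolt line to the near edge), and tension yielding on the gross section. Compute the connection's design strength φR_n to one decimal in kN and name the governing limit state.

467.4 kN (block shear governs)

Bolt shear: A_b = π(24)²/4 = 452.39 mm². φR_n = 0.75 × 579 × 452.39 × 3 × 1 = 589.4 kN.
Bearing (12 mm plate, F_u = 450 MPa): end bolts L_c = 43 − 27/2 = 29.5, R_n = min(1.2×29.5×12×450, 2.4×24×12×450) = 191.16 kN/bolt; interior L_c = 93 − 27 = 66, R_n = 311.04 kN/bolt. φR_n = 0.75 × (1×191.16 + 2×311.04) = 609.9 kN.
Block shear: shear path 1×[43+2×93] = 1×229 mm, A_gv = 2748, A_nv = 1×(229 − 2.5×29)×12 = 1878 mm²; tension to near edge: (36 − 0.5×29)×12 = 258 mm². R_n = min(0.6×450×1878, 0.6×345×2748) + 1.0×450×258 = min(507.06, 568.84) + 116.1 = 623.16 kN. φR_n = 0.75 × 623.16 = 467.4 kN.
Tension yield (gross): A_g = 217×12 = 2604 mm². φR_n = 0.90 × 345 × 2604 = 808.5 kN.
Governing: min(589.4, 609.9, 467.4, 808.5) = 467.4 kN → block shear.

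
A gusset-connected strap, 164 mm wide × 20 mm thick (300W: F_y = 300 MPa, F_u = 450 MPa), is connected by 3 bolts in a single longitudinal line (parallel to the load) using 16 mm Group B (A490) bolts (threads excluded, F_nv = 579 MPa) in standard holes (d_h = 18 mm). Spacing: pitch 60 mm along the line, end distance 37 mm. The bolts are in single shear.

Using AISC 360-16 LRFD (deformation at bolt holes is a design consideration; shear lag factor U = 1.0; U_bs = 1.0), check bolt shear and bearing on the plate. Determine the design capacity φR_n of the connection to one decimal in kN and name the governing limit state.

261.9 kN (bolt shear governs)

Bolt shear: A_b = π(16)²/4 = 201.06 mm². φR_n = 0.75 × 579 × 201.06 × 3 × 1 = 261.9 kN.
Bearing (20 mm plate, F_u = 450 MPa): end bolts L_c = 37 − 18/2 = 28, R_n = min(1.2×28×20×450, 2.4×16×20×450) = 302.4 kN/bolt; interior L_c = 60 − 18 = 42, R_n = 345.6 kN/bolt. φR_n = 0.75 × (1×302.4 + 2×345.6) = 745.2 kN.
Governing: min(261.9, 745.2) = 261.9 kN → bolt shear.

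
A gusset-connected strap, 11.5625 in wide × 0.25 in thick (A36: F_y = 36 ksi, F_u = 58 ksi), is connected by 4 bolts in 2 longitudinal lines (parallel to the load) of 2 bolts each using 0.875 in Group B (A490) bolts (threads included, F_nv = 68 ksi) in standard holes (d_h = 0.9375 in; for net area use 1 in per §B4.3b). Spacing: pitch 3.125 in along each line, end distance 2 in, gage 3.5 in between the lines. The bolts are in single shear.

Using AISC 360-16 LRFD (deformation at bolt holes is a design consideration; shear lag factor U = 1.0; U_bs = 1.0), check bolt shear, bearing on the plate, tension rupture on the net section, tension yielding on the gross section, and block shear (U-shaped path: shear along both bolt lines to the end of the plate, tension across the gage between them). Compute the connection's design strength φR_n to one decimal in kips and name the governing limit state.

68.7 kips (block shear governs)

Bolt shear: A_b = π(0.875)²/4 = 0.60132 in². φR_n = 0.75 × 68 × 0.60132 × 4 × 1 = 122.7 kips.
Bearing (0.25 in plate, F_u = 58 ksi): end bolts L_c = 2 − 0.9375/2 = 1.53125, R_n = min(1.2×1.53125×0.25×58, 2.4×0.875×0.25×58) = 26.644 kips/bolt; interior L_c = 3.125 − 0.9375 = 2.1875, R_n = 30.45 kips/bolt. φR_n = 0.75 × (2×26.644 + 2×30.45) = 85.6 kips.
Tension rupture (net): A_n = (11.5625 − 2×1)×0.25 = 2.3906 in² (U = 1.0, A_e = A_n). φR_n = 0.75 × 58 × 2.3906 = 104.0 kips.
Tension yield (gross): A_g = 11.5625×0.25 = 2.8906 in². φR_n = 0.90 × 36 × 2.8906 = 93.7 kips.
Block shear: shear path 2×[2+1×3.125] = 2×5.125 in, A_gv = 2.5625, A_nv = 2×(5.125 − 1.5×1)×0.25 = 1.8125 in²; tension across gage: (3.5 − 1×1)×0.25 = 0.625 in². R_n = min(0.6×58×1.8125, 0.6×36×2.5625) + 1.0×58×0.625 = min(63.075, 55.35) + 36.25 = 91.6 kips. φR_n = 0.75 × 91.6 = 68.7 kips.
Governing: min(122.7, 85.6, 104.0, 93.7, 68.7) = 68.7 kips → block shear.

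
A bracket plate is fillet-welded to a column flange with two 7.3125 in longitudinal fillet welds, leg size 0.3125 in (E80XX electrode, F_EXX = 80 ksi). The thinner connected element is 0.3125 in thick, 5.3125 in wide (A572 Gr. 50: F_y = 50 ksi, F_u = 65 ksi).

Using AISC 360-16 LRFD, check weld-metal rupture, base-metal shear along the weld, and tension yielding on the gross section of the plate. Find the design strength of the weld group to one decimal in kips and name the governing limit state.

Weld metal: throat = 0.707×0.3125 = 0.22094 in, L = 2×7.3125 = 14.625 in. φR_n = 0.75 × 0.6 × 80 × 0.22094 × 14.625 = 116.3 kips.
Base metal shear (0.3125 in plate): yield φR_n = 1.0×0.6×50×0.3125×14.625 = 137.1 kips; rupture φR_n = 0.75×0.6×65×0.3125×14.625 = 133.7 kips; take 133.7 kips (rupture).
Tension yield (gross): A_g = 5.3125×0.3125 = 1.6602 in². φR_n = 0.90 × 50 × 1.6602 = 74.7 kips.
Governing: min(116.3, 133.7, 74.7) = 74.7 kips → gross-section yield.

74.7 kips (gross-section yield governs)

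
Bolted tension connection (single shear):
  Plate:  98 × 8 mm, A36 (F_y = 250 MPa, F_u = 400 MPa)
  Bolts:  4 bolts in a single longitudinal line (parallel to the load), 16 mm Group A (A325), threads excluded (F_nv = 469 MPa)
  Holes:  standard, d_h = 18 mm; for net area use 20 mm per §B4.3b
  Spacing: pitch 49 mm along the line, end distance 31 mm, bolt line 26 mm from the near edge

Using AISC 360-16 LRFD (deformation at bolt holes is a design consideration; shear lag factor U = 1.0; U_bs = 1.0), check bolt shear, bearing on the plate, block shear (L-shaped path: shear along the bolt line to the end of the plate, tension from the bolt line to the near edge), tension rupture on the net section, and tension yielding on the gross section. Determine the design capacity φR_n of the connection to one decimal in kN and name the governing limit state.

176.4 kN (gross-section yield governs)

Bolt shear: A_b = π(16)²/4 = 201.06 mm². φR_n = 0.75 × 469 × 201.06 × 4 × 1 = 282.9 kN.
Bearing (8 mm plate, F_u = 400 MPa): end bolts L_c = 31 − 18/2 = 22, R_n = min(1.2×22×8×400, 2.4×16×8×400) = 84.48 kN/bolt; interior L_c = 49 − 18 = 31, R_n = 119.04 kN/bolt. φR_n = 0.75 × (1×84.48 + 3×119.04) = 331.2 kN.
Block shear: shear path 1×[31+3×49] = 1×178 mm, A_gv = 1424, A_nv = 1×(178 − 3.5×20)×8 = 864 mm²; tension to near edge: (26 − 0.5×20)×8 = 128 mm². R_n = min(0.6×400×864, 0.6×250×1424) + 1.0×400×128 = min(207.36, 213.6) + 51.2 = 258.56 kN. φR_n = 0.75 × 258.56 = 193.9 kN.
Tension rupture (net): A_n = (98 − 1×20)×8 = 624 mm² (U = 1.0, A_e = A_n). φR_n = 0.75 × 400 × 624 = 187.2 kN.
Tension yield (gross): A_g = 98×8 = 784 mm². φR_n = 0.90 × 250 × 784 = 176.4 kN.
Governing: min(282.9, 331.2, 193.9, 187.2, 176.4) = 176.4 kN → gross-section yield.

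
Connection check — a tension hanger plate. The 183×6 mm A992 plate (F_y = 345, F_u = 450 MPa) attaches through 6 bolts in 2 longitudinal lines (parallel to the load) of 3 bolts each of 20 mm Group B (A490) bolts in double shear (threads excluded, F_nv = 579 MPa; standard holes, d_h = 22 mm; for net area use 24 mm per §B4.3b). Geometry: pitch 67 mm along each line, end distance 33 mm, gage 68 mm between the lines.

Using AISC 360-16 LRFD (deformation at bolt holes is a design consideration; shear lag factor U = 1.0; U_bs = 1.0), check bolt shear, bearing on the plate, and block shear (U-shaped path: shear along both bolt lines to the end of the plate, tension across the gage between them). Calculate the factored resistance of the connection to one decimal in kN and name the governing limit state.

Bolt shear: A_b = π(20)²/4 = 314.16 mm². φR_n = 0.75 × 579 × 314.16 × 6 × 2 = 1637.1 kN.
Bearing (6 mm plate, F_u = 450 MPa): end bolts L_c = 33 − 22/2 = 22, R_n = min(1.2×22×6×450, 2.4×20×6×450) = 71.28 kN/bolt; interior L_c = 67 − 22 = 45, R_n = 129.6 kN/bolt. φR_n = 0.75 × (2×71.28 + 4×129.6) = 495.7 kN.
Block shear: shear path 2×[33+2×67] = 2×167 mm, A_gv = 2004, A_nv = 2×(167 − 2.5×24)×6 = 1284 mm²; tension across gage: (68 − 1×24)×6 = 264 mm². R_n = min(0.6×450×1284, 0.6×345×2004) + 1.0×450×264 = min(346.68, 414.83) + 118.8 = 465.48 kN. φR_n = 0.75 × 465.48 = 349.1 kN.
Governing: min(1637.1, 495.7, 349.1) = 349.1 kN → block shear.

349.1 kN (block shear governs)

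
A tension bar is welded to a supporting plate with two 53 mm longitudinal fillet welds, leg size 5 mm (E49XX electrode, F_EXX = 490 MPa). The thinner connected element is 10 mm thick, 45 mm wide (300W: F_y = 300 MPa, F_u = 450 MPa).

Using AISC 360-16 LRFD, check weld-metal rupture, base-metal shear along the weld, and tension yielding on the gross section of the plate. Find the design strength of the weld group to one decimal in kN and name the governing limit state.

82.6 kN (weld metal governs)

Weld metal: throat = 0.707×5 = 3.535 mm, L = 2×53 = 106 mm. φR_n = 0.75 × 0.6 × 490 × 3.535 × 106 = 82.6 kN.
Base metal shear (10 mm plate): yield φR_n = 1.0×0.6×300×10×106 = 190.8 kN; rupture φR_n = 0.75×0.6×450×10×106 = 214.7 kN; take 190.8 kN (yield).
Tension yield (gross): A_g = 45×10 = 450 mm². φR_n = 0.90 × 300 × 450 = 121.5 kN.
Governing: min(82.6, 190.8, 121.5) = 82.6 kN → weld metal.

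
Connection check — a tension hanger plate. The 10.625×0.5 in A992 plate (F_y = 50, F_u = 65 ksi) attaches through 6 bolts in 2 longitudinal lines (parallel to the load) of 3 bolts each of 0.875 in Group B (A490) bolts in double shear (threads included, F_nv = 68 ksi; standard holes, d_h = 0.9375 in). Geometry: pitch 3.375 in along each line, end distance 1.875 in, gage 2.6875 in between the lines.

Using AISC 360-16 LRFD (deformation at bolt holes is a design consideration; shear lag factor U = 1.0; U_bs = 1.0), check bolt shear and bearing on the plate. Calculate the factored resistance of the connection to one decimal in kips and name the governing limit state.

Bolt shear: A_b = π(0.875)²/4 = 0.60132 in². φR_n = 0.75 × 68 × 0.60132 × 6 × 2 = 368.0 kips.
Bearing (0.5 in plate, F_u = 65 ksi): end bolts L_c = 1.875 − 0.9375/2 = 1.40625, R_n = min(1.2×1.40625×0.5×65, 2.4×0.875×0.5×65) = 54.844 kips/bolt; interior L_c = 3.375 − 0.9375 = 2.4375, R_n = 68.25 kips/bolt. φR_n = 0.75 × (2×54.844 + 4×68.25) = 287.0 kips.
Governing: min(368.0, 287.0) = 287.0 kips → bearing.

287.0 kips (bearing governs)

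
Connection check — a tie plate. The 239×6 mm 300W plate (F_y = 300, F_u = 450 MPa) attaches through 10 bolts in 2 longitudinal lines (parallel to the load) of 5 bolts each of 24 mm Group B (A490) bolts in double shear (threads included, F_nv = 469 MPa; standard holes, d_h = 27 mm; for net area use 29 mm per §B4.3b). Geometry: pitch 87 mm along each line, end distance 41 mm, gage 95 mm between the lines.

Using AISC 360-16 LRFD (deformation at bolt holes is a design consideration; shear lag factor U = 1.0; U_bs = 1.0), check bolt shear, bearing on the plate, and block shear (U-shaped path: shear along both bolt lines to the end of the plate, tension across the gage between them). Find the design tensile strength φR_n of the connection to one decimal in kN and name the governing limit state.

Bolt shear: A_b = π(24)²/4 = 452.39 mm². φR_n = 0.75 × 469 × 452.39 × 10 × 2 = 3182.6 kN.
Bearing (6 mm plate, F_u = 450 MPa): end bolts L_c = 41 − 27/2 = 27.5, R_n = min(1.2×27.5×6×450, 2.4×24×6×450) = 89.1 kN/bolt; interior L_c = 87 − 27 = 60, R_n = 155.52 kN/bolt. φR_n = 0.75 × (2×89.1 + 8×155.52) = 1066.8 kN.
Block shear: shear path 2×[41+4×87] = 2×389 mm, A_gv = 4668, A_nv = 2×(389 − 4.5×29)×6 = 3102 mm²; tension across gage: (95 − 1×29)×6 = 396 mm². R_n = min(0.6×450×3102, 0.6×300×4668) + 1.0×450×396 = min(837.54, 840.24) + 178.2 = 1015.7 kN. φR_n = 0.75 × 1015.7 = 761.8 kN.
Governing: min(3182.6, 1066.8, 761.8) = 761.8 kN → block shear.

761.8 kN (block shear governs)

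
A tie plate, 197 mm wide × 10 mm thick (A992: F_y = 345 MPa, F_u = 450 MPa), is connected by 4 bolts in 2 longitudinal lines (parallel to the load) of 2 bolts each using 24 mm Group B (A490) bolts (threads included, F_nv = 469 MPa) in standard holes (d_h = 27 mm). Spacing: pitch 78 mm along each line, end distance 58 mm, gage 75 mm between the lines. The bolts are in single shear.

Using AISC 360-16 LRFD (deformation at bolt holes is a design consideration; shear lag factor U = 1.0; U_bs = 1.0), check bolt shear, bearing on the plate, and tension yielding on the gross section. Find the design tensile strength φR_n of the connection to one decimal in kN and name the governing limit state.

Bolt shear: A_b = π(24)²/4 = 452.39 mm². φR_n = 0.75 × 469 × 452.39 × 4 × 1 = 636.5 kN.
Bearing (10 mm plate, F_u = 450 MPa): end bolts L_c = 58 − 27/2 = 44.5, R_n = min(1.2×44.5×10×450, 2.4×24×10×450) = 240.3 kN/bolt; interior L_c = 78 − 27 = 51, R_n = 259.2 kN/bolt. φR_n = 0.75 × (2×240.3 + 2×259.2) = 749.3 kN.
Tension yield (gross): A_g = 197×10 = 1970 mm². φR_n = 0.90 × 345 × 1970 = 611.7 kN.
Governing: min(636.5, 749.3, 611.7) = 611.7 kN → gross-section yield.

611.7 kN (gross-section yield governs)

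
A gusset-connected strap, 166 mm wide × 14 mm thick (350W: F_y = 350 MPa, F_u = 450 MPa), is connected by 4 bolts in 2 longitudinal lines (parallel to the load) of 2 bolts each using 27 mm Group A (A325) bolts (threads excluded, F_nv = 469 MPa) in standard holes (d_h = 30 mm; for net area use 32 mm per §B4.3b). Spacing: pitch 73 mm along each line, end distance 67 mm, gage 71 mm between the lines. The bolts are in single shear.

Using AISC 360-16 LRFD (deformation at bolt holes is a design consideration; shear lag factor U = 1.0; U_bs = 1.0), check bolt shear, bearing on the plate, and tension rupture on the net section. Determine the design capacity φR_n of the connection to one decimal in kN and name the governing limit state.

Bolt shear: A_b = π(27)²/4 = 572.56 mm². φR_n = 0.75 × 469 × 572.56 × 4 × 1 = 805.6 kN.
Bearing (14 mm plate, F_u = 450 MPa): end bolts L_c = 67 − 30/2 = 52, R_n = min(1.2×52×14×450, 2.4×27×14×450) = 393.12 kN/bolt; interior L_c = 73 − 30 = 43, R_n = 325.08 kN/bolt. φR_n = 0.75 × (2×393.12 + 2×325.08) = 1077.3 kN.
Tension rupture (net): A_n = (166 − 2×32)×14 = 1428 mm² (U = 1.0, A_e = A_n). φR_n = 0.75 × 450 × 1428 = 482.0 kN.
Governing: min(805.6, 1077.3, 482.0) = 482.0 kN → net-section rupture.

482.0 kN (net-section rupture governs)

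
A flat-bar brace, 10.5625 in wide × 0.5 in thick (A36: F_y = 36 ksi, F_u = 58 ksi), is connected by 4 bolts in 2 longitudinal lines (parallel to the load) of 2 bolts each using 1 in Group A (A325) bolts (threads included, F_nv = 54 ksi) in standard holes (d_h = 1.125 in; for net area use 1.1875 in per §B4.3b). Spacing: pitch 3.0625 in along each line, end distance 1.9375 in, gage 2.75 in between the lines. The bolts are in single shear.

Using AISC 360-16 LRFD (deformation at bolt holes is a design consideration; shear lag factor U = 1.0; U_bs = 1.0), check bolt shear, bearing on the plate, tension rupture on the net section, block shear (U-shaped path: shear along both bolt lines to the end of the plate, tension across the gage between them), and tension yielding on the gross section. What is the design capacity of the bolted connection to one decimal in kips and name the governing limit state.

Bolt shear: A_b = π(1)²/4 = 0.7854 in². φR_n = 0.75 × 54 × 0.7854 × 4 × 1 = 127.2 kips.
Bearing (0.5 in plate, F_u = 58 ksi): end bolts L_c = 1.9375 − 1.125/2 = 1.375, R_n = min(1.2×1.375×0.5×58, 2.4×1×0.5×58) = 47.85 kips/bolt; interior L_c = 3.0625 − 1.125 = 1.9375, R_n = 67.425 kips/bolt. φR_n = 0.75 × (2×47.85 + 2×67.425) = 172.9 kips.
Tension rupture (net): A_n = (10.5625 − 2×1.1875)×0.5 = 4.0938 in² (U = 1.0, A_e = A_n). φR_n = 0.75 × 58 × 4.0938 = 178.1 kips.
Block shear: shear path 2×[1.9375+1×3.0625] = 2×5 in, A_gv = 5, A_nv = 2×(5 − 1.5×1.1875)×0.5 = 3.2188 in²; tension across gage: (2.75 − 1×1.1875)×0.5 = 0.78125 in². R_n = min(0.6×58×3.2188, 0.6×36×5) + 1.0×58×0.78125 = min(112.01, 108) + 45.313 = 153.31 kips. φR_n = 0.75 × 153.31 = 115.0 kips.
Tension yield (gross): A_g = 10.5625×0.5 = 5.2813 in². φR_n = 0.90 × 36 × 5.2813 = 171.1 kips.
Governing: min(127.2, 172.9, 178.1, 115.0, 171.1) = 115.0 kips → block shear.

115.0 kips (block shear governs)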